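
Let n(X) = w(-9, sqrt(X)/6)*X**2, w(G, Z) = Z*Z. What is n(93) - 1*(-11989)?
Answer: 137329/4 ≈ 34332.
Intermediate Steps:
w(G, Z) = Z**2
n(X) = X**3/36 (n(X) = (sqrt(X)/6)**2*X**2 = (X/36)*X**2 = X**3/36)
n(93) - 1*(-11989) = (1/36)*93**3 - 1*(-11989) = (1/36)*804357 + 11989 = 89373/4 + 11989 = 137329/4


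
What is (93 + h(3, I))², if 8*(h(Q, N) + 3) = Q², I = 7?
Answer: 531441/64 ≈ 8303.8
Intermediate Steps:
h(Q, N) = -3 + Q²/8
(93 + h(3, I))² = (93 + (-3 + (⅛)*3²))² = (93 + (-3 + (⅛)*9))² = (93 + (-3 + 9/8))² = (93 - 15/8)² = (729/8)² = 531441/64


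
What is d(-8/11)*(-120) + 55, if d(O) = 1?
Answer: -65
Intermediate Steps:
d(-8/11)*(-120) + 55 = 1*(-120) + 55 = -120 + 55 = -65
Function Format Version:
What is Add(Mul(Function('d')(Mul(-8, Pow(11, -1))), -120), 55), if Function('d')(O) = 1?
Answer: -65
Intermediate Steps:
Add(Mul(Function('d')(Mul(-8, Pow(11, -1))), -120), 55) = Add(Mul(1, -120), 55) = Add(-120, 55) = -65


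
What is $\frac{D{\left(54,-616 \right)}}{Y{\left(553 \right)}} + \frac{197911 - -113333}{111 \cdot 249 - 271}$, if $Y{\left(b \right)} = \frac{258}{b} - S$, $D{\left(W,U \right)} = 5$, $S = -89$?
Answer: $\frac{773723471}{67701590} \approx 11.428$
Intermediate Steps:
$Y{\left(b \right)} = 89 + \frac{258}{b}$ ($Y{\left(b \right)} = \frac{258}{b} - -89 = \frac{258}{b} + 89 = 89 + \frac{258}{b}$)
$\frac{D{\left(54,-616 \right)}}{Y{\left(553 \right)}} + \frac{197911 - -113333}{111 \cdot 249 - 271} = \frac{5}{89 + \frac{258}{553}} + \frac{197911 - -113333}{111 \cdot 249 - 271} = \frac{5}{89 + 258 \cdot \frac{1}{553}} + \frac{197911 + 113333}{27639 - 271} = \frac{5}{89 + \frac{258}{553}} + \frac{311244}{27368} = \frac{5}{\frac{49475}{553}} + 311244 \cdot \frac{1}{27368} = 5 \cdot \frac{553}{49475} + \frac{77811}{6842} = \frac{553}{9895} + \frac{77811}{6842} = \frac{773723471}{67701590}$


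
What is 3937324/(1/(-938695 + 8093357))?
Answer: 28170222404488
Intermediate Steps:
3937324/(1/(-938695 + 8093357)) = 3937324/(1/7154662) = 3937324*7154662 = 28170222404488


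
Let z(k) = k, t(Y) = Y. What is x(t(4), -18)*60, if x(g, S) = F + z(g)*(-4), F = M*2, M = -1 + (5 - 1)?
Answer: -600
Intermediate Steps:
M = 3 (M = -1 + 4 = 3)
F = 6 (F = 3*2 = 6)
x(g, S) = 6 - 4*g (x(g, S) = 6 + g*(-4) = 6 - 4*g)
x(t(4), -18)*60 = (6 - 4*4)*60 = (6 - 16)*60 = -10*60 = -600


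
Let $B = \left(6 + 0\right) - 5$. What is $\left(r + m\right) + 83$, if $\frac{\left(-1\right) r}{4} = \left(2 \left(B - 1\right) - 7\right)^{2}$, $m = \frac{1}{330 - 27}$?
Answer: $- \frac{34238}{303} \approx -113.0$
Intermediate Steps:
$B = 1$ ($B = 6 - 5 = 1$)
$m = \frac{1}{303} \approx 0.0033003$
$r = -196$ ($r = - 4 \left(2 \left(1 - 1\right) - 7\right)^{2} = - 4 \left(2 \cdot 0 - 7\right)^{2} = - 4 \left(0 - 7\right)^{2} = - 4 \left(-7\right)^{2} = \left(-4\right) 49 = -196$)
$\left(r + m\right) + 83 = \left(-196 + \frac{1}{303}\right) + 83 = - \frac{59387}{303} + 83 = - \frac{34238}{303}$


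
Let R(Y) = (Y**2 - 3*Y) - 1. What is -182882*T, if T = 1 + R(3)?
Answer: 0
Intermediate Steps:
R(Y) = -1 + Y**2 - 3*Y
T = 0 (T = 1 + (-1 + 3**2 - 3*3) = 1 + (-1 + 9 - 9) = 1 - 1 = 0)
-182882*T = -182882*0 = 0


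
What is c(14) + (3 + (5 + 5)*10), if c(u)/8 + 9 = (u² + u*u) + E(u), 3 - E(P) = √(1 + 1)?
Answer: 3191 - 8*√2 ≈ 3179.7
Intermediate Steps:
E(P) = 3 - √2 (E(P) = 3 - √(1 + 1) = 3 - √2)
c(u) = -48 - 8*√2 + 16*u² (c(u) = -72 + 8*((u² + u*u) + (3 - √2)) = -72 + 8*((u² + u²) + (3 - √2)) = -72 + 8*(2*u² + (3 - √2)) = -72 + 8*(3 - √2 + 2*u²) = -72 + (24 - 8*√2 + 16*u²) = -48 - 8*√2 + 16*u²)
c(14) + (3 + (5 + 5)*10) = (-48 - 8*√2 + 16*14²) + (3 + (5 + 5)*10) = (-48 - 8*√2 + 16*196) + (3 + 10*10) = (-48 - 8*√2 + 3136) + (3 + 100) = (3088 - 8*√2) + 103 = 3191 - 8*√2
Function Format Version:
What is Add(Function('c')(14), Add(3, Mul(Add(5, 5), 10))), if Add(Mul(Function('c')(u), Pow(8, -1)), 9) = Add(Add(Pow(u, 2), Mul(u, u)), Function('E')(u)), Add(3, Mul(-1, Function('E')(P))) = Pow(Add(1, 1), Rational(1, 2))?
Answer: Add(3191, Mul(-8, Pow(2, Rational(1, 2)))) ≈ 3179.7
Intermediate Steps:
Function('E')(P) = Add(3, Mul(-1, Pow(2, Rational(1, 2)))) (Function('E')(P) = Add(3, Mul(-1, Pow(Add(1, 1), Rational(1, 2)))) = Add(3, Mul(-1, Pow(2, Rational(1, 2)))))
Function('c')(u) = Add(-48, Mul(-8, Pow(2, Rational(1, 2))), Mul(16, Pow(u, 2))) (Function('c')(u) = Add(-72, Mul(8, Add(Add(Pow(u, 2), Mul(u, u)), Add(3, Mul(-1, Pow(2, Rational(1, 2))))))) = Add(-72, Mul(8, Add(Add(Pow(u, 2), Pow(u, 2)), Add(3, Mul(-1, Pow(2, Rational(1, 2))))))) = Add(-72, Mul(8, Add(Mul(2, Pow(u, 2)), Add(3, Mul(-1, Pow(2, Rational(1, 2))))))) = Add(-72, Mul(8, Add(3, Mul(-1, Pow(2, Rational(1, 2))), Mul(2, Pow(u, 2))))) = Add(-72, Add(24, Mul(-8, Pow(2, Rational(1, 2))), Mul(16, Pow(u, 2)))) = Add(-48, Mul(-8, Pow(2, Rational(1, 2))), Mul(16, Pow(u, 2))))
Add(Function('c')(14), Add(3, Mul(Add(5, 5), 10))) = Add(Add(-48, Mul(-8, Pow(2, Rational(1, 2))), Mul(16, Pow(14, 2))), Add(3, Mul(Add(5, 5), 10))) = Add(Add(-48, Mul(-8, Pow(2, Rational(1, 2))), Mul(16, 196)), Add(3, Mul(10, 10))) = Add(Add(-48, Mul(-8, Pow(2, Rational(1, 2))), 3136), Add(3, 100)) = Add(Add(3088, Mul(-8, Pow(2, Rational(1, 2)))), 103) = Add(3191, Mul(-8, Pow(2, Rational(1, 2))))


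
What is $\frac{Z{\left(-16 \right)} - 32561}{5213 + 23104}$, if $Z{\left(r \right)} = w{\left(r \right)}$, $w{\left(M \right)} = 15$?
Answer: $- \frac{32546}{28317} \approx -1.1493$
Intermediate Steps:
$Z{\left(r \right)} = 15$
$\frac{Z{\left(-16 \right)} - 32561}{5213 + 23104} = \frac{15 - 32561}{5213 + 23104} = - \frac{32546}{28317}$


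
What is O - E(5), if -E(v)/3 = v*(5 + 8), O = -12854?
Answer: -12659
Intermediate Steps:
E(v) = -39*v (E(v) = -3*v*(5 + 8) = -3*v*13 = -39*v)
O - E(5) = -12854 - (-39)*5 = -12854 - 1*(-195) = -12854 + 195 = -12659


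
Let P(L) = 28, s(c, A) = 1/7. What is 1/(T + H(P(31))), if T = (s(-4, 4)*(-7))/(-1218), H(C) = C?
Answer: 1218/34105 ≈ 0.035713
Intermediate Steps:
s(c, A) = 1/7
T = 1/1218 (T = ((1/7)*(-7))/(-1218) = -1*(-1/1218) = 1/1218 ≈ 0.00082102)
1/(T + H(P(31))) = 1/(1/1218 + 28) = 1/(34105/1218) = 1218/34105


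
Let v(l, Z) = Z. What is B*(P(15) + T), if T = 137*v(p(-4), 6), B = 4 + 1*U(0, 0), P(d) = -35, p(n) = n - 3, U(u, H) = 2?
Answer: 4722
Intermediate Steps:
p(n) = -3 + n
B = 6 (B = 4 + 1*2 = 4 + 2 = 6)
T = 822 (T = 137*6 = 822)
B*(P(15) + T) = 6*(-35 + 822) = 6*787 = 4722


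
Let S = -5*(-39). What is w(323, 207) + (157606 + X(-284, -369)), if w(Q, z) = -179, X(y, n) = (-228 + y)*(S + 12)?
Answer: 51443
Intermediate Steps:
S = 195
X(y, n) = -47196 + 207*y (X(y, n) = (-228 + y)*(195 + 12) = (-228 + y)*207 = -47196 + 207*y)
w(323, 207) + (157606 + X(-284, -369)) = -179 + (157606 + (-47196 + 207*(-284))) = -179 + (157606 + (-47196 - 58788)) = -179 + (157606 - 105984) = -179 + 51622 = 51443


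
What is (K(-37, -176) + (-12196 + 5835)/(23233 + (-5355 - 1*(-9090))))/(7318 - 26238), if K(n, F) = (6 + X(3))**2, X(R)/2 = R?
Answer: -3877031/510234560 ≈ -0.0075985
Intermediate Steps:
X(R) = 2*R
K(n, F) = 144 (K(n, F) = (6 + 2*3)**2 = (6 + 6)**2 = 12**2 = 144)
(K(-37, -176) + (-12196 + 5835)/(23233 + (-5355 - 1*(-9090))))/(7318 - 26238) = (144 + (-12196 + 5835)/(23233 + (-5355 - 1*(-9090))))/(7318 - 26238) = (144 - 6361/(23233 + (-5355 + 9090)))/(-18920) = (144 - 6361/(23233 + 3735))*(-1/18920) = (144 - 6361/26968)*(-1/18920) = (3877031/26968)*(-1/18920) = -3877031/510234560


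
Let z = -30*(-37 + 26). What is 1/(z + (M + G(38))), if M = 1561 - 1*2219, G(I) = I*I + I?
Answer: 1/1154 ≈ 0.00086655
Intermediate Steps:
G(I) = I + I² (G(I) = I² + I = I + I²)
M = -658 (M = 1561 - 2219 = -658)
z = 330 (z = -30*(-11) = 330)
1/(z + (M + G(38))) = 1/(330 + (-658 + 38*(1 + 38))) = 1/(330 + (-658 + 38*39)) = 1/(330 + (-658 + 1482)) = 1/(330 + 824) = 1/1154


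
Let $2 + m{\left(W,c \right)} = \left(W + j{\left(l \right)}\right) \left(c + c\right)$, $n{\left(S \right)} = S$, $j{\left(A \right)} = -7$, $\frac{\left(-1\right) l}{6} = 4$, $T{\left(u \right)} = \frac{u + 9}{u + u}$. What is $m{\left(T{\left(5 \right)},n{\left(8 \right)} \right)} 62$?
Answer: $- \frac{28396}{5} \approx -5679.2$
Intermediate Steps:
$T{\left(u \right)} = \frac{9 + u}{2 u}$
$l = -24$ ($l = \left(-6\right) 4 = -24$)
$m{\left(W,c \right)} = -2 + 2 c \left(-7 + W\right)$ ($m{\left(W,c \right)} = -2 + \left(W - 7\right) \left(c + c\right) = -2 + \left(-7 + W\right) 2 c = -2 + 2 c \left(-7 + W\right)$)
$m{\left(T{\left(5 \right)},n{\left(8 \right)} \right)} 62 = \left(-2 - 112 + 2 \frac{9 + 5}{2 \cdot 5} \cdot 8\right) 62 = \left(-2 - 112 + 2 \cdot \frac{1}{2} \cdot \frac{1}{5} \cdot 14 \cdot 8\right) 62 = \left(-2 - 112 + 2 \cdot \frac{7}{5} \cdot 8\right) 62 = \left(-2 - 112 + \frac{112}{5}\right) 62 = \left(- \frac{458}{5}\right) 62 = - \frac{28396}{5}$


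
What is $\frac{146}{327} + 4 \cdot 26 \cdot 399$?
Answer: $\frac{13569338}{327} \approx 41496.0$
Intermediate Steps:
$\frac{146}{327} + 4 \cdot 26 \cdot 399 = 146 \cdot \frac{1}{327} + 104 \cdot 399 = \frac{146}{327} + 41496 = \frac{13569338}{327}$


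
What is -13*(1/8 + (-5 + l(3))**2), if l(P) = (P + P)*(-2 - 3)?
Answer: -127413/8 ≈ -15927.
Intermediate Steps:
l(P) = -10*P (l(P) = (2*P)*(-5) = -10*P)
-13*(1/8 + (-5 + l(3))**2) = -13*(1/8 + (-5 - 10*3)**2) = -13*(1/8 + (-5 - 30)**2) = -13*(1/8 + (-35)**2) = -13*(1/8 + 1225) = -13*9801/8 = -127413/8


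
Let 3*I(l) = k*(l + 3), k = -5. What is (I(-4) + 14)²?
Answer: 2209/9 ≈ 245.44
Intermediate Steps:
I(l) = -5 - 5*l/3 (I(l) = (-5*(l + 3))/3 = (-5*(3 + l))/3 = (-15 - 5*l)/3 = -5 - 5*l/3)
(I(-4) + 14)² = ((-5 - 5/3*(-4)) + 14)² = ((-5 + 20/3) + 14)² = (5/3 + 14)² = (47/3)² = 2209/9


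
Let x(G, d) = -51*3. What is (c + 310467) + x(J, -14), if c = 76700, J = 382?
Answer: 387014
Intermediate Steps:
x(G, d) = -153
(c + 310467) + x(J, -14) = (76700 + 310467) - 153 = 387167 - 153 = 387014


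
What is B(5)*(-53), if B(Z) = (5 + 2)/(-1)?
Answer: 371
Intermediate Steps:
B(Z) = -7 (B(Z) = 7*(-1) = -7)
B(5)*(-53) = -7*(-53) = 371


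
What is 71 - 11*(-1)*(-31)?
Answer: -270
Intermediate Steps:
71 - 11*(-1)*(-31) = 71 + 11*(-31) = 71 - 341 = -270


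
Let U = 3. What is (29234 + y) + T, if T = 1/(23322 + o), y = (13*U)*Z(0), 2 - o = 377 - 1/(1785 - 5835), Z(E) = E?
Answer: 2716871996716/92935349 ≈ 29234.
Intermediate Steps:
o = -1518751/4050 (o = 2 - (377 - 1/(1785 - 5835)) = 2 - (377 - 1/(-4050)) = 2 - (377 - 1*(-1/4050)) = 2 - (377 + 1/4050) = 2 - 1*1526851/4050 = 2 - 1526851/4050 = -1518751/4050 ≈ -375.00)
y = 0 (y = (13*3)*0 = 39*0 = 0)
T = 4050/92935349 (T = 1/(23322 - 1518751/4050) = 1/(92935349/4050) = 4050/92935349 ≈ 4.3579e-5)
(29234 + y) + T = (29234 + 0) + 4050/92935349 = 29234 + 4050/92935349 = 2716871996716/92935349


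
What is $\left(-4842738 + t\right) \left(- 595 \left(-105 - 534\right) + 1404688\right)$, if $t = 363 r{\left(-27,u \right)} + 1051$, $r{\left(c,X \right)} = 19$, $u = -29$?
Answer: $-8629582827470$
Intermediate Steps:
$t = 7948$ ($t = 363 \cdot 19 + 1051 = 6897 + 1051 = 7948$)
$\left(-4842738 + t\right) \left(- 595 \left(-105 - 534\right) + 1404688\right) = \left(-4842738 + 7948\right) \left(- 595 \left(-105 - 534\right) + 1404688\right) = - 4834790 \left(\left(-595\right) \left(-639\right) + 1404688\right) = - 4834790 \left(380205 + 1404688\right) = \left(-4834790\right) 1784893 = -8629582827470$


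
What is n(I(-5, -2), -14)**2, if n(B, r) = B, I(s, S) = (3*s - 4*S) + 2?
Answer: 25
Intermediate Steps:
I(s, S) = 2 - 4*S + 3*s (I(s, S) = (-4*S + 3*s) + 2 = 2 - 4*S + 3*s)
n(I(-5, -2), -14)**2 = (2 - 4*(-2) + 3*(-5))**2 = (2 + 8 - 15)**2 = (-5)**2 = 25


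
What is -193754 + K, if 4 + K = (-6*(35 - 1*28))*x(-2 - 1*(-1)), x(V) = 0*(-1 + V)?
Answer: -193758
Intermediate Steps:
x(V) = 0
K = -4 (K = -4 - 6*(35 - 1*28)*0 = -4 - 6*(35 - 28)*0 = -4 - 6*7*0 = -4 - 42*0 = -4 + 0 = -4)
-193754 + K = -193754 - 4 = -193758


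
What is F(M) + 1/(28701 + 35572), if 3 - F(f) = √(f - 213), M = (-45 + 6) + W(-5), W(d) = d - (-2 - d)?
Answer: 192820/64273 - 2*I*√65 ≈ 3.0 - 16.125*I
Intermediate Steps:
W(d) = 2 + 2*d (W(d) = d + (2 + d) = 2 + 2*d)
M = -47 (M = (-45 + 6) + (2 + 2*(-5)) = -39 + (2 - 10) = -39 - 8 = -47)
F(f) = 3 - √(-213 + f) (F(f) = 3 - √(f - 213) = 3 - √(-213 + f))
F(M) + 1/(28701 + 35572) = (3 - √(-213 - 47)) + 1/(28701 + 35572) = (3 - √(-260)) + 1/64273 = (3 - 2*I*√65) + 1/64273 = 192820/64273 - 2*I*√65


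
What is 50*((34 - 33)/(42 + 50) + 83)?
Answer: 190925/46 ≈ 4150.5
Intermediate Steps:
50*((34 - 33)/(42 + 50) + 83) = 50*(1/92 + 83) = 50*(7637/92) = 190925/46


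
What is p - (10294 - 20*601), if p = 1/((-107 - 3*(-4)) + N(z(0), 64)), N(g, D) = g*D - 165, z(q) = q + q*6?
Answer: 448759/260 ≈ 1726.0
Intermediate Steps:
z(q) = 7*q (z(q) = q + 6*q = 7*q)
N(g, D) = -165 + D*g (N(g, D) = D*g - 165 = -165 + D*g)
p = -1/260 (p = 1/((-107 - 3*(-4)) + (-165 + 64*(7*0))) = 1/((-107 + 12) + (-165 + 64*0)) = 1/(-95 + (-165 + 0)) = 1/(-95 - 165) = 1/(-260) = -1/260 ≈ -0.0038462)
p - (10294 - 20*601) = -1/260 - (10294 - 20*601) = -1/260 - (10294 - 12020) = -1/260 - 1*(-1726) = -1/260 + 1726 = 448759/260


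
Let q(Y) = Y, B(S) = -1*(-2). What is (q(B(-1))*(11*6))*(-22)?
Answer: -2904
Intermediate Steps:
B(S) = 2
(q(B(-1))*(11*6))*(-22) = (2*(11*6))*(-22) = (2*66)*(-22) = 132*(-22) = -2904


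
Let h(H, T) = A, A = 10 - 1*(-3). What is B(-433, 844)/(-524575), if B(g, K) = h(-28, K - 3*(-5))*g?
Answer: 5629/524575 ≈ 0.010731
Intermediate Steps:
A = 13 (A = 10 + 3 = 13)
h(H, T) = 13
B(g, K) = 13*g
B(-433, 844)/(-524575) = (13*(-433))/(-524575) = -5629*(-1/524575) = 5629/524575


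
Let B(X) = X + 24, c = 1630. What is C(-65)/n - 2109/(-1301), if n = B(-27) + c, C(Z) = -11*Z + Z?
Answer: 4276993/2116727 ≈ 2.0206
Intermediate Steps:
C(Z) = -10*Z
B(X) = 24 + X
n = 1627 (n = (24 - 27) + 1630 = -3 + 1630 = 1627)
C(-65)/n - 2109/(-1301) = -10*(-65)/1627 - 2109/(-1301) = 650*(1/1627) - 2109*(-1/1301) = 650/1627 + 2109/1301 = 4276993/2116727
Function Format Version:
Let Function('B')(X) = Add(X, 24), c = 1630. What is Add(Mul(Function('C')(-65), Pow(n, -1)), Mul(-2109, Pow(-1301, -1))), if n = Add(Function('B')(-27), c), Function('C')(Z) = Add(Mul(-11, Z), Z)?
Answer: Rational(4276993, 2116727) ≈ 2.0206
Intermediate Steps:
Function('C')(Z) = Mul(-10, Z)
Function('B')(X) = Add(24, X)
n = 1627 (n = Add(Add(24, -27), 1630) = Add(-3, 1630) = 1627)
Add(Mul(Function('C')(-65), Pow(n, -1)), Mul(-2109, Pow(-1301, -1))) = Add(Mul(Mul(-10, -65), Pow(1627, -1)), Mul(-2109, Pow(-1301, -1))) = Add(Mul(650, Rational(1, 1627)), Mul(-2109, Rational(-1, 1301))) = Add(Rational(650, 1627), Rational(2109, 1301)) = Rational(4276993, 2116727)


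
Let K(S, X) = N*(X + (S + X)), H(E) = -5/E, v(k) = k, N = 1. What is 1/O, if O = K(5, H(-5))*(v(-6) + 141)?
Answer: 1/945 ≈ 0.0010582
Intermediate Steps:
K(S, X) = S + 2*X (K(S, X) = 1*(X + (S + X)) = 1*(S + 2*X) = S + 2*X)
O = 945 (O = (5 + 2*(-5/(-5)))*(-6 + 141) = (5 + 2*(-5*(-⅕)))*135 = (5 + 2*1)*135 = (5 + 2)*135 = 7*135 = 945)
1/O = 1/945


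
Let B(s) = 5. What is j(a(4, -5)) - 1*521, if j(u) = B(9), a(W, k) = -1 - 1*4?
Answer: -516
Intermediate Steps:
a(W, k) = -5 (a(W, k) = -1 - 4 = -5)
j(u) = 5
j(a(4, -5)) - 1*521 = 5 - 1*521 = 5 - 521 = -516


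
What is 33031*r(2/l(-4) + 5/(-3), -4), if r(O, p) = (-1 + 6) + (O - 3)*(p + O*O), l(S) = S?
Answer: 10074455/216 ≈ 46641.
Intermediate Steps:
r(O, p) = 5 + (-3 + O)*(p + O²)
33031*r(2/l(-4) + 5/(-3), -4) = 33031*(5 + (2/(-4) + 5/(-3))³ - 3*(-4) - 3*(2/(-4) + 5/(-3))² + (2/(-4) + 5/(-3))*(-4)) = 33031*(5 + (2*(-¼) + 5*(-⅓))³ + 12 - 3*(2*(-¼) + 5*(-⅓))² + (2*(-¼) + 5*(-⅓))*(-4)) = 33031*(5 + (-½ - 5/3)³ + 12 - 3*(-½ - 5/3)² + (-½ - 5/3)*(-4)) = 33031*(5 + (-13/6)³ + 12 - 3*(-13/6)² - 13/6*(-4)) = 33031*(5 - 2197/216 + 12 - 3*169/36 + 26/3) = 33031*(5 - 2197/216 + 12 - 169/12 + 26/3) = 33031*(305/216) = 10074455/216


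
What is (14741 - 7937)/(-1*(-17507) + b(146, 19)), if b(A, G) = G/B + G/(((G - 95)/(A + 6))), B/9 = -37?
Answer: 1132866/2908579 ≈ 0.38949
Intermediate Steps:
B = -333 (B = 9*(-37) = -333)
b(A, G) = -G/333 + G*(6 + A)/(-95 + G) (b(A, G) = G/(-333) + G/(((G - 95)/(A + 6))) = G*(-1/333) + G/(((-95 + G)/(6 + A))) = -G/333 + G/(((-95 + G)/(6 + A))) = -G/333 + G*((6 + A)/(-95 + G)) = -G/333 + G*(6 + A)/(-95 + G))
(14741 - 7937)/(-1*(-17507) + b(146, 19)) = (14741 - 7937)/(-1*(-17507) + (1/333)*19*(2093 - 1*19 + 333*146)/(-95 + 19)) = 6804/(17507 + (1/333)*19*(2093 - 19 + 48618)/(-76)) = 6804/(17507 + (1/333)*19*(-1/76)*50692) = 6804/(17507 - 12673/333) = 6804/(5817158/333) = 6804*(333/5817158) = 1132866/2908579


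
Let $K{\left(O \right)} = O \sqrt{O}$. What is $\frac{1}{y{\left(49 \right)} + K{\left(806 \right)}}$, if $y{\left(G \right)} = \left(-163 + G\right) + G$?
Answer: $\frac{5}{40277107} + \frac{62 \sqrt{806}}{40277107} \approx 4.3826 \cdot 10^{-5}$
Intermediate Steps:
$y{\left(G \right)} = -163 + 2 G$
$K{\left(O \right)} = O^{\frac{3}{2}}$
$\frac{1}{y{\left(49 \right)} + K{\left(806 \right)}} = \frac{1}{\left(-163 + 2 \cdot 49\right) + 806^{\frac{3}{2}}} = \frac{1}{\left(-163 + 98\right) + 806 \sqrt{806}} = \frac{1}{-65 + 806 \sqrt{806}}$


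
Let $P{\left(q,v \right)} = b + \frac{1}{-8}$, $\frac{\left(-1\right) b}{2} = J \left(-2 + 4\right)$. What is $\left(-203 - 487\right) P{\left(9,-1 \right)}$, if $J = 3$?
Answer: $\frac{33465}{4} \approx 8366.3$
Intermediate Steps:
$b = -12$ ($b = - 2 \cdot 3 \left(-2 + 4\right) = - 2 \cdot 3 \cdot 2 = \left(-2\right) 6 = -12$)
$P{\left(q,v \right)} = - \frac{97}{8}$ ($P{\left(q,v \right)} = -12 + \frac{1}{-8} = -12 - \frac{1}{8} = - \frac{97}{8}$)
$\left(-203 - 487\right) P{\left(9,-1 \right)} = \left(-203 - 487\right) \left(- \frac{97}{8}\right) = \left(-690\right) \left(- \frac{97}{8}\right) = \frac{33465}{4}$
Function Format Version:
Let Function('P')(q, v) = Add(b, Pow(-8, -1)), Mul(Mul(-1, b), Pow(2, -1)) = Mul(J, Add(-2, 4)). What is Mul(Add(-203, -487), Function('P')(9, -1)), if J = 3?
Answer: Rational(33465, 4) ≈ 8366.3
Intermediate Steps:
b = -12 (b = Mul(-2, Mul(3, Add(-2, 4))) = Mul(-2, Mul(3, 2)) = Mul(-2, 6) = -12)
Function('P')(q, v) = Rational(-97, 8) (Function('P')(q, v) = Add(-12, Pow(-8, -1)) = Add(-12, Rational(-1, 8)) = Rational(-97, 8))
Mul(Add(-203, -487), Function('P')(9, -1)) = Mul(Add(-203, -487), Rational(-97, 8)) = Mul(-690, Rational(-97, 8)) = Rational(33465, 4)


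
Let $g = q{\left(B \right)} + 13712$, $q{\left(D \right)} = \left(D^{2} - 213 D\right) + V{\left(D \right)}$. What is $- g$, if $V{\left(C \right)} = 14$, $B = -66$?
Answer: $-32140$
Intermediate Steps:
$q{\left(D \right)} = 14 + D^{2} - 213 D$ ($q{\left(D \right)} = \left(D^{2} - 213 D\right) + 14 = 14 + D^{2} - 213 D$)
$g = 32140$ ($g = \left(14 + \left(-66\right)^{2} - -14058\right) + 13712 = \left(14 + 4356 + 14058\right) + 13712 = 18428 + 13712 = 32140$)
$- g = \left(-1\right) 32140 = -32140$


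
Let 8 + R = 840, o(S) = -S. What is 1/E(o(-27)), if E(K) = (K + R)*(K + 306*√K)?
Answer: -1/80410131 + 34*√3/80410131 ≈ 7.1993e-7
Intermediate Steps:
R = 832 (R = -8 + 840 = 832)
E(K) = (832 + K)*(K + 306*√K) (E(K) = (K + 832)*(K + 306*√K) = (832 + K)*(K + 306*√K))
1/E(o(-27)) = 1/((-1*(-27))² + 306*(-1*(-27))^(3/2) + 832*(-1*(-27)) + 254592*√(-1*(-27))) = 1/(27² + 306*27^(3/2) + 832*27 + 254592*√27) = 1/(729 + 306*(81*√3) + 22464 + 254592*(3*√3)) = 1/(729 + 24786*√3 + 22464 + 763776*√3) = 1/(23193 + 788562*√3)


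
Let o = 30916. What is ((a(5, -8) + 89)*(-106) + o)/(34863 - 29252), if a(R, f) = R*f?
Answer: 25722/5611 ≈ 4.5842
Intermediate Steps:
((a(5, -8) + 89)*(-106) + o)/(34863 - 29252) = ((5*(-8) + 89)*(-106) + 30916)/(34863 - 29252) = ((-40 + 89)*(-106) + 30916)/5611 = (49*(-106) + 30916)*(1/5611) = (-5194 + 30916)*(1/5611) = 25722*(1/5611) = 25722/5611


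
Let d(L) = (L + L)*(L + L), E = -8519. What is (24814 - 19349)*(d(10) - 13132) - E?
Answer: -69571861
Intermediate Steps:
d(L) = 4*L² (d(L) = (2*L)*(2*L) = 4*L²)
(24814 - 19349)*(d(10) - 13132) - E = (24814 - 19349)*(4*10² - 13132) - 1*(-8519) = 5465*(4*100 - 13132) + 8519 = 5465*(400 - 13132) + 8519 = 5465*(-12732) + 8519 = -69580380 + 8519 = -69571861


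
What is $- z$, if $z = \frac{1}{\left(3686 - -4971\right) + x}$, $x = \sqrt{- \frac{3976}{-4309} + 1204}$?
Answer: $- \frac{37303013}{322926991529} + \frac{2 \sqrt{5593094927}}{322926991529} \approx -0.00011505$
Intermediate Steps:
$x = \frac{2 \sqrt{5593094927}}{4309}$ ($x = \sqrt{\left(-3976\right) \left(- \frac{1}{4309}\right) + 1204} = \sqrt{\frac{3976}{4309} + 1204} = \sqrt{\frac{5192012}{4309}} = \frac{2 \sqrt{5593094927}}{4309} \approx 34.712$)
$z = \frac{1}{8657 + \frac{2 \sqrt{5593094927}}{4309}}$ ($z = \frac{1}{\left(3686 - -4971\right) + \frac{2 \sqrt{5593094927}}{4309}} = \frac{1}{\left(3686 + 4971\right) + \frac{2 \sqrt{5593094927}}{4309}} = \frac{1}{8657 + \frac{2 \sqrt{5593094927}}{4309}} \approx 0.00011505$)
$- z = - (\frac{37303013}{322926991529} - \frac{2 \sqrt{5593094927}}{322926991529}) = - \frac{37303013}{322926991529} + \frac{2 \sqrt{5593094927}}{322926991529}$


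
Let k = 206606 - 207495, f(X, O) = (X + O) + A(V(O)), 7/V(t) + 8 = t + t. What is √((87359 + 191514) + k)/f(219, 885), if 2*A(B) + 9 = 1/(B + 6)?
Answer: 84632*√17374/23264983 ≈ 0.47949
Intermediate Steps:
V(t) = 7/(-8 + 2*t) (V(t) = 7/(-8 + (t + t)) = 7/(-8 + 2*t))
A(B) = -9/2 + 1/(2*(6 + B)) (A(B) = -9/2 + 1/(2*(B + 6)) = -9/2 + 1/(2*(6 + B)))
f(X, O) = O + X + (-53 - 63/(2*(-4 + O)))/(2*(6 + 7/(2*(-4 + O)))) (f(X, O) = (X + O) + (-53 - 63/(2*(-4 + O)))/(2*(6 + 7/(2*(-4 + O)))) = (O + X) + (-53 - 63/(2*(-4 + O)))/(2*(6 + 7/(2*(-4 + O)))) = O + X + (-53 - 63/(2*(-4 + O)))/(2*(6 + 7/(2*(-4 + O)))))
k = -889
√((87359 + 191514) + k)/f(219, 885) = √((87359 + 191514) - 889)/(((361 - 106*885 + 2*(-41 + 12*885)*(885 + 219))/(2*(-41 + 12*885)))) = √(278873 - 889)/(((361 - 93810 + 2*(-41 + 10620)*1104)/(2*(-41 + 10620)))) = √277984/(((½)*(361 - 93810 + 2*10579*1104)/10579)) = (4*√17374)/(((½)*(1/10579)*(361 - 93810 + 23358432))) = (4*√17374)/(((½)*(1/10579)*23264983)) = (4*√17374)/(23264983/21158) = (4*√17374)*(21158/23264983) = 84632*√17374/23264983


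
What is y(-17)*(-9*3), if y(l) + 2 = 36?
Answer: -918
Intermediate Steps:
y(l) = 34 (y(l) = -2 + 36 = 34)
y(-17)*(-9*3) = 34*(-9*3) = 34*(-27) = -918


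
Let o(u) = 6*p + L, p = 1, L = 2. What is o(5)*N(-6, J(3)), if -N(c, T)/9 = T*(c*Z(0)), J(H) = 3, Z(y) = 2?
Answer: 2592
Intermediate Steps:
N(c, T) = -18*T*c (N(c, T) = -9*T*c*2 = -9*T*2*c = -18*T*c)
o(u) = 8 (o(u) = 6*1 + 2 = 6 + 2 = 8)
o(5)*N(-6, J(3)) = 8*(-18*3*(-6)) = 8*324 = 2592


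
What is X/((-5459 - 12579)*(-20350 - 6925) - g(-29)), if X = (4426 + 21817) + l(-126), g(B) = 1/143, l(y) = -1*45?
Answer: 3746314/70354062349 ≈ 5.3249e-5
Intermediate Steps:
l(y) = -45
g(B) = 1/143
X = 26198 (X = (4426 + 21817) - 45 = 26243 - 45 = 26198)
X/((-5459 - 12579)*(-20350 - 6925) - g(-29)) = 26198/((-5459 - 12579)*(-20350 - 6925) - 1*1/143) = 26198/(-18038*(-27275) - 1/143) = 26198/(491986450 - 1/143) = 26198/(70354062349/143) = 26198*(143/70354062349) = 3746314/70354062349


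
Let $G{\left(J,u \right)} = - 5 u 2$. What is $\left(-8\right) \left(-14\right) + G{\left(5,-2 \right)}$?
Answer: $132$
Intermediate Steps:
$G{\left(J,u \right)} = - 10 u$
$\left(-8\right) \left(-14\right) + G{\left(5,-2 \right)} = \left(-8\right) \left(-14\right) - -20 = 112 + 20 = 132$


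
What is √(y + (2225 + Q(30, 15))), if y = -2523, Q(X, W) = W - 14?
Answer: 3*I*√33 ≈ 17.234*I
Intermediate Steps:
Q(X, W) = -14 + W
√(y + (2225 + Q(30, 15))) = √(-2523 + (2225 + (-14 + 15))) = √(-2523 + (2225 + 1)) = √(-2523 + 2226) = √(-297) = 3*I*√33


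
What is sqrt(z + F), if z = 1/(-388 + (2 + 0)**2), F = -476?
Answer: I*sqrt(1096710)/48 ≈ 21.817*I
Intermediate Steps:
z = -1/384 (z = 1/(-388 + 2**2) = 1/(-388 + 4) = 1/(-384) = -1/384 ≈ -0.0026042)
sqrt(z + F) = sqrt(-1/384 - 476) = sqrt(-182785/384) = I*sqrt(1096710)/48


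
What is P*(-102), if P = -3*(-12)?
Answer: -3672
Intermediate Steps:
P = 36
P*(-102) = 36*(-102) = -3672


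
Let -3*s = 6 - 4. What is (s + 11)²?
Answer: 961/9 ≈ 106.78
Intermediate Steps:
s = -⅔ (s = -(6 - 4)/3 = -⅓*2 = -⅔ ≈ -0.66667)
(s + 11)² = (-⅔ + 11)² = (31/3)² = 961/9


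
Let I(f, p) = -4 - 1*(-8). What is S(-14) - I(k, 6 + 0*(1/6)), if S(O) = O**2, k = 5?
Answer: 192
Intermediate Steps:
I(f, p) = 4 (I(f, p) = -4 + 8 = 4)
S(-14) - I(k, 6 + 0*(1/6)) = (-14)**2 - 1*4 = 196 - 4 = 192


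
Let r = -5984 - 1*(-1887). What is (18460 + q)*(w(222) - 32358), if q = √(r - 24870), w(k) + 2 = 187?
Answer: -593913580 - 32173*I*√28967 ≈ -5.9391e+8 - 5.4757e+6*I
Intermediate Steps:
w(k) = 185 (w(k) = -2 + 187 = 185)
r = -4097 (r = -5984 + 1887 = -4097)
q = I*√28967 (q = √(-4097 - 24870) = √(-28967) = I*√28967 ≈ 170.2*I)
(18460 + q)*(w(222) - 32358) = (18460 + I*√28967)*(185 - 32358) = (18460 + I*√28967)*(-32173) = -593913580 - 32173*I*√28967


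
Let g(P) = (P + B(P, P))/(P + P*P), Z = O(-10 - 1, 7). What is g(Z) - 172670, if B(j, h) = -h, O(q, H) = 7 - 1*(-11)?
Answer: -172670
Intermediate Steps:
O(q, H) = 18 (O(q, H) = 7 + 11 = 18)
Z = 18
g(P) = 0 (g(P) = (P - P)/(P + P*P) = 0/(P + P**2) = 0)
g(Z) - 172670 = 0 - 172670 = -172670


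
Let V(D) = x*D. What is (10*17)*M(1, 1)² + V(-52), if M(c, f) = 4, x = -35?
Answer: 4540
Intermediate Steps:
V(D) = -35*D
(10*17)*M(1, 1)² + V(-52) = (10*17)*4² - 35*(-52) = 170*16 + 1820 = 2720 + 1820 = 4540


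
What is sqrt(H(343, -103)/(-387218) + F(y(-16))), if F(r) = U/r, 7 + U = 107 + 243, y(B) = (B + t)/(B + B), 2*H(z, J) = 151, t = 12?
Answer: sqrt(411429237778897)/387218 ≈ 52.383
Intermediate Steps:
H(z, J) = 151/2 (H(z, J) = (1/2)*151 = 151/2)
y(B) = (12 + B)/(2*B) (y(B) = (B + 12)/(B + B) = (12 + B)/((2*B)) = (12 + B)*(1/(2*B)) = (12 + B)/(2*B))
U = 343 (U = -7 + (107 + 243) = -7 + 350 = 343)
F(r) = 343/r
sqrt(H(343, -103)/(-387218) + F(y(-16))) = sqrt((151/2)/(-387218) + 343/(((1/2)*(12 - 16)/(-16)))) = sqrt((151/2)*(-1/387218) + 343/(((1/2)*(-1/16)*(-4)))) = sqrt(-151/774436 + 343/(1/8)) = sqrt(-151/774436 + 343*8) = sqrt(-151/774436 + 2744) = sqrt(2125052233/774436) = sqrt(411429237778897)/387218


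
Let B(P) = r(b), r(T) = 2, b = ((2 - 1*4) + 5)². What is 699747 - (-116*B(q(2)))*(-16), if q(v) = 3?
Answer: 696035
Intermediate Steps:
b = 9 (b = ((2 - 4) + 5)² = (-2 + 5)² = 3² = 9)
B(P) = 2
699747 - (-116*B(q(2)))*(-16) = 699747 - (-116*2)*(-16) = 699747 - (-232)*(-16) = 699747 - 1*3712 = 699747 - 3712 = 696035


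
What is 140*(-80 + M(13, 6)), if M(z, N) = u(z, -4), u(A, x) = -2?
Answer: -11480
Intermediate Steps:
M(z, N) = -2
140*(-80 + M(13, 6)) = 140*(-80 - 2) = 140*(-82) = -11480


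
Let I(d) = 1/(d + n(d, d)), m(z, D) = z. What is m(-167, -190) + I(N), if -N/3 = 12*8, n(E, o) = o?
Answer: -96193/576 ≈ -167.00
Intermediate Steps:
N = -288 (N = -36*8 = -3*96 = -288)
I(d) = 1/(2*d) (I(d) = 1/(d + d) = 1/(2*d))
m(-167, -190) + I(N) = -167 + (½)/(-288) = -167 + (½)*(-1/288) = -167 - 1/576 = -96193/576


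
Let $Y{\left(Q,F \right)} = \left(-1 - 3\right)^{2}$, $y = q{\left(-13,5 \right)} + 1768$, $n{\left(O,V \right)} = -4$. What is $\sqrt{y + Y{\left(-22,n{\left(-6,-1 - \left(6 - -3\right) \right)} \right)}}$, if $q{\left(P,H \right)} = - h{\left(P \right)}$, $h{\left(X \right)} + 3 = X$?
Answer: $30 \sqrt{2} \approx 42.426$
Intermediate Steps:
$h{\left(X \right)} = -3 + X$
$q{\left(P,H \right)} = 3 - P$ ($q{\left(P,H \right)} = - (-3 + P) = 3 - P$)
$y = 1784$ ($y = \left(3 - -13\right) + 1768 = \left(3 + 13\right) + 1768 = 16 + 1768 = 1784$)
$Y{\left(Q,F \right)} = 16$ ($Y{\left(Q,F \right)} = \left(-4\right)^{2} = 16$)
$\sqrt{y + Y{\left(-22,n{\left(-6,-1 - \left(6 - -3\right) \right)} \right)}} = \sqrt{1784 + 16} = \sqrt{1800} = 30 \sqrt{2}$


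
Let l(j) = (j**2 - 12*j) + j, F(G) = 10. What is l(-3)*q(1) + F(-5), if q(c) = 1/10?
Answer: 71/5 ≈ 14.200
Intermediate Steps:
q(c) = 1/10
l(j) = j**2 - 11*j
l(-3)*q(1) + F(-5) = -3*(-11 - 3)*(1/10) + 10 = -3*(-14)*(1/10) + 10 = 42*(1/10) + 10 = 21/5 + 10 = 71/5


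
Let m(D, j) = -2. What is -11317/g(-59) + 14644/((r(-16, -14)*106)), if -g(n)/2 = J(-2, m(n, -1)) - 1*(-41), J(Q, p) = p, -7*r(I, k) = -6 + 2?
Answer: 799627/2067 ≈ 386.85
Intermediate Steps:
r(I, k) = 4/7 (r(I, k) = -(-6 + 2)/7 = -⅐*(-4) = 4/7)
g(n) = -78 (g(n) = -2*(-2 - 1*(-41)) = -2*(-2 + 41) = -2*39 = -78)
-11317/g(-59) + 14644/((r(-16, -14)*106)) = -11317/(-78) + 14644/(((4/7)*106)) = -11317*(-1/78) + 14644/(424/7) = 11317/78 + 14644*(7/424) = 11317/78 + 25627/106 = 799627/2067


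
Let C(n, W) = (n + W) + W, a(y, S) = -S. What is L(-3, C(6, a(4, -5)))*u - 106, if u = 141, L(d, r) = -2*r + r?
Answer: -2362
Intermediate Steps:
C(n, W) = n + 2*W (C(n, W) = (W + n) + W = n + 2*W)
L(d, r) = -r
L(-3, C(6, a(4, -5)))*u - 106 = -(6 + 2*(-1*(-5)))*141 - 106 = -(6 + 2*5)*141 - 106 = -(6 + 10)*141 - 106 = -1*16*141 - 106 = -16*141 - 106 = -2256 - 106 = -2362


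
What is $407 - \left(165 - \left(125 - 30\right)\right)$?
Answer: $337$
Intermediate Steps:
$407 - \left(165 - \left(125 - 30\right)\right) = 407 - \left(165 - 95\right) = 407 - 70 = 337$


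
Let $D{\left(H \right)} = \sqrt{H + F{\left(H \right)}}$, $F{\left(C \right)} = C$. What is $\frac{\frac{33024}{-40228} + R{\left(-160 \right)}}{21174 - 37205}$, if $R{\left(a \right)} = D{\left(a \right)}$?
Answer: $\frac{8256}{161223767} - \frac{8 i \sqrt{5}}{16031} \approx 5.1208 \cdot 10^{-5} - 0.0011159 i$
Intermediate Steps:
$D{\left(H \right)} = \sqrt{2} \sqrt{H}$ ($D{\left(H \right)} = \sqrt{H + H} = \sqrt{2 H} = \sqrt{2} \sqrt{H}$)
$R{\left(a \right)} = \sqrt{2} \sqrt{a}$
$\frac{\frac{33024}{-40228} + R{\left(-160 \right)}}{21174 - 37205} = \frac{\frac{33024}{-40228} + \sqrt{2} \sqrt{-160}}{21174 - 37205} = \frac{33024 \left(- \frac{1}{40228}\right) + \sqrt{2} \cdot 4 i \sqrt{10}}{-16031} = \left(- \frac{8256}{10057} + 8 i \sqrt{5}\right) \left(- \frac{1}{16031}\right) = \frac{8256}{161223767} - \frac{8 i \sqrt{5}}{16031}$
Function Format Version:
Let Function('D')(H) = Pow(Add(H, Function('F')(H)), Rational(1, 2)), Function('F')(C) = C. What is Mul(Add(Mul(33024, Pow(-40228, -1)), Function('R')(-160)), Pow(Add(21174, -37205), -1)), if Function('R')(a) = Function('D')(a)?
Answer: Add(Rational(8256, 161223767), Mul(Rational(-8, 16031), I, Pow(5, Rational(1, 2)))) ≈ Add(5.1208e-5, Mul(-0.0011159, I))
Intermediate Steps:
Function('D')(H) = Mul(Pow(2, Rational(1, 2)), Pow(H, Rational(1, 2))) (Function('D')(H) = Pow(Add(H, H), Rational(1, 2)) = Pow(Mul(2, H), Rational(1, 2)) = Mul(Pow(2, Rational(1, 2)), Pow(H, Rational(1, 2))))
Function('R')(a) = Mul(Pow(2, Rational(1, 2)), Pow(a, Rational(1, 2)))
Mul(Add(Mul(33024, Pow(-40228, -1)), Function('R')(-160)), Pow(Add(21174, -37205), -1)) = Mul(Add(Mul(33024, Pow(-40228, -1)), Mul(Pow(2, Rational(1, 2)), Pow(-160, Rational(1, 2)))), Pow(Add(21174, -37205), -1)) = Mul(Add(Mul(33024, Rational(-1, 40228)), Mul(Pow(2, Rational(1, 2)), Mul(4, I, Pow(10, Rational(1, 2))))), Pow(-16031, -1)) = Mul(Add(Rational(-8256, 10057), Mul(8, I, Pow(5, Rational(1, 2)))), Rational(-1, 16031)) = Add(Rational(8256, 161223767), Mul(Rational(-8, 16031), I, Pow(5, Rational(1, 2))))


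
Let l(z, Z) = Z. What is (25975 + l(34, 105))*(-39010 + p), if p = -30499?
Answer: -1812794720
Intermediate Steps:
(25975 + l(34, 105))*(-39010 + p) = (25975 + 105)*(-39010 - 30499) = 26080*(-69509) = -1812794720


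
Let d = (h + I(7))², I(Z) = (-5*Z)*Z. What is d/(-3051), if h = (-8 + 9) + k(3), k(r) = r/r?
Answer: -2187/113 ≈ -19.354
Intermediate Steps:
k(r) = 1
I(Z) = -5*Z²
h = 2 (h = (-8 + 9) + 1 = 1 + 1 = 2)
d = 59049 (d = (2 - 5*7²)² = (2 - 5*49)² = (2 - 245)² = (-243)² = 59049)
d/(-3051) = 59049/(-3051) = 59049*(-1/3051) = -2187/113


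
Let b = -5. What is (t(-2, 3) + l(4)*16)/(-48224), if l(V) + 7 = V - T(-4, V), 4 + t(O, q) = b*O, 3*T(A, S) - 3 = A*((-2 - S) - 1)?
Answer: 311/72336 ≈ 0.0042994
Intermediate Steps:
T(A, S) = 1 + A*(-3 - S)/3 (T(A, S) = 1 + (A*((-2 - S) - 1))/3 = 1 + (A*(-3 - S))/3 = 1 + A*(-3 - S)/3)
t(O, q) = -4 - 5*O
l(V) = -12 - V/3 (l(V) = -7 + (V - (1 - 1*(-4) - 1/3*(-4)*V)) = -7 + (V - (1 + 4 + 4*V/3)) = -7 + (V - (5 + 4*V/3)) = -7 + (V + (-5 - 4*V/3)) = -7 + (-5 - V/3) = -12 - V/3)
(t(-2, 3) + l(4)*16)/(-48224) = ((-4 - 5*(-2)) + (-12 - 1/3*4)*16)/(-48224) = ((-4 + 10) + (-12 - 4/3)*16)*(-1/48224) = (6 - 40/3*16)*(-1/48224) = (6 - 640/3)*(-1/48224) = -622/3*(-1/48224) = 311/72336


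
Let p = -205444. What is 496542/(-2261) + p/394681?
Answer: -4008983714/18211709 ≈ -220.13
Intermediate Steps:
496542/(-2261) + p/394681 = 496542/(-2261) - 205444/394681 = 496542*(-1/2261) - 205444*1/394681 = -496542/2261 - 205444/394681 = -4008983714/18211709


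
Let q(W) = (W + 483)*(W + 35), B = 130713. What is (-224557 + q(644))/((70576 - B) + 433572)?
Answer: 540676/373435 ≈ 1.4478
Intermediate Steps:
q(W) = (35 + W)*(483 + W) (q(W) = (483 + W)*(35 + W) = (35 + W)*(483 + W))
(-224557 + q(644))/((70576 - B) + 433572) = (-224557 + (16905 + 644² + 518*644))/((70576 - 1*130713) + 433572) = (-224557 + (16905 + 414736 + 333592))/((70576 - 130713) + 433572) = (-224557 + 765233)/(-60137 + 433572) = 540676/373435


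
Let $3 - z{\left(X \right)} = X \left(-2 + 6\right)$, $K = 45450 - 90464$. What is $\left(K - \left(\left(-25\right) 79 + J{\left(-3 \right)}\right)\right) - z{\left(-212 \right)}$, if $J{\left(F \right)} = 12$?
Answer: $-43902$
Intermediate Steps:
$K = -45014$
$z{\left(X \right)} = 3 - 4 X$ ($z{\left(X \right)} = 3 - X \left(-2 + 6\right) = 3 - X 4 = 3 - 4 X$)
$\left(K - \left(\left(-25\right) 79 + J{\left(-3 \right)}\right)\right) - z{\left(-212 \right)} = \left(-45014 - \left(\left(-25\right) 79 + 12\right)\right) - \left(3 - -848\right) = \left(-45014 - \left(-1975 + 12\right)\right) - \left(3 + 848\right) = \left(-45014 - -1963\right) - 851 = \left(-45014 + 1963\right) - 851 = -43051 - 851 = -43902$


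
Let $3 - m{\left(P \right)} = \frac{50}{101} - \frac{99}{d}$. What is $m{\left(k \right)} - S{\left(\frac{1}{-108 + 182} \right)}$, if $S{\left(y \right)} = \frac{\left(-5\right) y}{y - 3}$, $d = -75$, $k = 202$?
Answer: $\frac{648607}{558025} \approx 1.1623$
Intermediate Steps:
$S{\left(y \right)} = - \frac{5 y}{-3 + y}$ ($S{\left(y \right)} = \frac{\left(-5\right) y}{-3 + y} = - \frac{5 y}{-3 + y}$)
$m{\left(P \right)} = \frac{2992}{2525}$ ($m{\left(P \right)} = 3 - \left(\frac{50}{101} - \frac{99}{-75}\right) = 3 - \left(50 \cdot \frac{1}{101} - - \frac{33}{25}\right) = 3 - \left(\frac{50}{101} + \frac{33}{25}\right) = 3 - \frac{4583}{2525} = \frac{2992}{2525}$)
$m{\left(k \right)} - S{\left(\frac{1}{-108 + 182} \right)} = \frac{2992}{2525} - - \frac{5}{\left(-108 + 182\right) \left(-3 + \frac{1}{-108 + 182}\right)} = \frac{2992}{2525} - - \frac{5}{74 \left(-3 + \frac{1}{74}\right)} = \frac{2992}{2525} - \left(-5\right) \frac{1}{74} \frac{1}{-3 + \frac{1}{74}} = \frac{2992}{2525} - \left(-5\right) \frac{1}{74} \frac{1}{- \frac{221}{74}} = \frac{2992}{2525} - \left(-5\right) \frac{1}{74} \left(- \frac{74}{221}\right) = \frac{2992}{2525} - \frac{5}{221} = \frac{648607}{558025}$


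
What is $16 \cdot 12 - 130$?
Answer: $62$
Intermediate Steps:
$16 \cdot 12 - 130 = 192 - 130 = 62$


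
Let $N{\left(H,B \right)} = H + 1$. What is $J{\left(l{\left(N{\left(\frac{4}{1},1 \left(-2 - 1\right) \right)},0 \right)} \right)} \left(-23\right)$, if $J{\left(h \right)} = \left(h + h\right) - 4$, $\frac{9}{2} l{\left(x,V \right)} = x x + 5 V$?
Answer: $- \frac{1472}{9} \approx -163.56$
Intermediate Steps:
$N{\left(H,B \right)} = 1 + H$
$l{\left(x,V \right)} = \frac{2 x^{2}}{9} + \frac{10 V}{9}$ ($l{\left(x,V \right)} = \frac{2 \left(x x + 5 V\right)}{9} = \frac{2 \left(x^{2} + 5 V\right)}{9} = \frac{2 x^{2}}{9} + \frac{10 V}{9}$)
$J{\left(h \right)} = -4 + 2 h$ ($J{\left(h \right)} = 2 h - 4 = -4 + 2 h$)
$J{\left(l{\left(N{\left(\frac{4}{1},1 \left(-2 - 1\right) \right)},0 \right)} \right)} \left(-23\right) = \left(-4 + 2 \left(\frac{2 \left(1 + \frac{4}{1}\right)^{2}}{9} + \frac{10}{9} \cdot 0\right)\right) \left(-23\right) = \left(-4 + 2 \left(\frac{2 \left(1 + 4 \cdot 1\right)^{2}}{9} + 0\right)\right) \left(-23\right) = \left(-4 + 2 \left(\frac{2 \left(1 + 4\right)^{2}}{9} + 0\right)\right) \left(-23\right) = \left(-4 + 2 \left(\frac{2 \cdot 5^{2}}{9} + 0\right)\right) \left(-23\right) = \left(-4 + 2 \left(\frac{2}{9} \cdot 25 + 0\right)\right) \left(-23\right) = \left(-4 + 2 \left(\frac{50}{9} + 0\right)\right) \left(-23\right) = \left(-4 + 2 \cdot \frac{50}{9}\right) \left(-23\right) = \left(-4 + \frac{100}{9}\right) \left(-23\right) = \frac{64}{9} \left(-23\right) = - \frac{1472}{9}$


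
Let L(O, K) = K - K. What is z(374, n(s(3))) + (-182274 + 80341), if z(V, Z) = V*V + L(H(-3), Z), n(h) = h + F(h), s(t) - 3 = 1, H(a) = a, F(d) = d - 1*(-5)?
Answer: 37943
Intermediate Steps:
F(d) = 5 + d (F(d) = d + 5 = 5 + d)
s(t) = 4 (s(t) = 3 + 1 = 4)
L(O, K) = 0
n(h) = 5 + 2*h (n(h) = h + (5 + h) = 5 + 2*h)
z(V, Z) = V² (z(V, Z) = V*V + 0 = V² + 0 = V²)
z(374, n(s(3))) + (-182274 + 80341) = 374² + (-182274 + 80341) = 139876 - 101933 = 37943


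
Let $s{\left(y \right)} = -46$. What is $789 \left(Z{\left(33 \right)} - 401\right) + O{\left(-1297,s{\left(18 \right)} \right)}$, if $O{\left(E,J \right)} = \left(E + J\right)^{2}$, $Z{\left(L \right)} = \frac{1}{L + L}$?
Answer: $\frac{32719983}{22} \approx 1.4873 \cdot 10^{6}$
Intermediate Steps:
$Z{\left(L \right)} = \frac{1}{2 L}$
$789 \left(Z{\left(33 \right)} - 401\right) + O{\left(-1297,s{\left(18 \right)} \right)} = 789 \left(\frac{1}{2 \cdot 33} - 401\right) + \left(-1297 - 46\right)^{2} = 789 \left(\frac{1}{2} \cdot \frac{1}{33} - 401\right) + \left(-1343\right)^{2} = 789 \left(\frac{1}{66} - 401\right) + 1803649 = 789 \left(- \frac{26465}{66}\right) + 1803649 = - \frac{6960295}{22} + 1803649 = \frac{32719983}{22}$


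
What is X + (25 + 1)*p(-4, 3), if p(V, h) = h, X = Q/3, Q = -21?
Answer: 71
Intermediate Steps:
X = -7 (X = -21/3 = -21*⅓ = -7)
X + (25 + 1)*p(-4, 3) = -7 + (25 + 1)*3 = -7 + 26*3 = -7 + 78 = 71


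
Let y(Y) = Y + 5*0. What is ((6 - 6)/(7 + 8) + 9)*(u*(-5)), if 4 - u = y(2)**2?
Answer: 0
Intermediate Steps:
y(Y) = Y (y(Y) = Y + 0 = Y)
u = 0 (u = 4 - 1*2**2 = 4 - 1*4 = 4 - 4 = 0)
((6 - 6)/(7 + 8) + 9)*(u*(-5)) = ((6 - 6)/(7 + 8) + 9)*(0*(-5)) = (0/15 + 9)*0 = (0*(1/15) + 9)*0 = (0 + 9)*0 = 9*0 = 0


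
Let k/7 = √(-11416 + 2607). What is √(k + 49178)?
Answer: √(49178 + 7*I*√8809) ≈ 221.77 + 1.481*I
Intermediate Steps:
k = 7*I*√8809 (k = 7*√(-11416 + 2607) = 7*√(-8809) = 7*(I*√8809) = 7*I*√8809 ≈ 656.99*I)
√(k + 49178) = √(7*I*√8809 + 49178) = √(49178 + 7*I*√8809)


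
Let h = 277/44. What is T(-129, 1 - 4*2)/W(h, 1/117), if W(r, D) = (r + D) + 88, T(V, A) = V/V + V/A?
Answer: 700128/3398339 ≈ 0.20602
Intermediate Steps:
h = 277/44 (h = 277*(1/44) = 277/44 ≈ 6.2955)
T(V, A) = 1 + V/A
W(r, D) = 88 + D + r (W(r, D) = (D + r) + 88 = 88 + D + r)
T(-129, 1 - 4*2)/W(h, 1/117) = (((1 - 4*2) - 129)/(1 - 4*2))/(88 + 1/117 + 277/44) = (((1 - 8) - 129)/(1 - 8))/(88 + 1/117 + 277/44) = ((-7 - 129)/(-7))/(485477/5148) = -1/7*(-136)*(5148/485477) = (136/7)*(5148/485477) = 700128/3398339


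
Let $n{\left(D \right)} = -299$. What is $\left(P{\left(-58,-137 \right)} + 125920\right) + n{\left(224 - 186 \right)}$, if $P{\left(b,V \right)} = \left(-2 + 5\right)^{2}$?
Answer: $125630$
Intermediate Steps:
$P{\left(b,V \right)} = 9$ ($P{\left(b,V \right)} = 3^{2} = 9$)
$\left(P{\left(-58,-137 \right)} + 125920\right) + n{\left(224 - 186 \right)} = \left(9 + 125920\right) - 299 = 125929 - 299 = 125630$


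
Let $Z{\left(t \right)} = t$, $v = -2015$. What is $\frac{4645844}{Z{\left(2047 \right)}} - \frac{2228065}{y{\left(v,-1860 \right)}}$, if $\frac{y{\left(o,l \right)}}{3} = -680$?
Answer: $\frac{2807674163}{835176} \approx 3361.8$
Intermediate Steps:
$y{\left(o,l \right)} = -2040$ ($y{\left(o,l \right)} = 3 \left(-680\right) = -2040$)
$\frac{4645844}{Z{\left(2047 \right)}} - \frac{2228065}{y{\left(v,-1860 \right)}} = \frac{4645844}{2047} - \frac{2228065}{-2040} = 4645844 \cdot \frac{1}{2047} - - \frac{445613}{408} = \frac{4645844}{2047} + \frac{445613}{408} = \frac{2807674163}{835176}$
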